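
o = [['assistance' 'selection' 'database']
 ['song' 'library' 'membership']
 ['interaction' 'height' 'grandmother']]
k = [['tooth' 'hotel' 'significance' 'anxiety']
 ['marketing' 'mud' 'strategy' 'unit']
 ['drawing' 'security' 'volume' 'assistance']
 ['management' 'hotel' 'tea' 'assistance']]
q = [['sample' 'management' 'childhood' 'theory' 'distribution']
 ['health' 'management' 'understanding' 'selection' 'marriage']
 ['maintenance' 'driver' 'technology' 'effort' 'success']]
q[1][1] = 'management'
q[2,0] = 'maintenance'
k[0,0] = 'tooth'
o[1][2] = 'membership'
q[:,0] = ['sample', 'health', 'maintenance']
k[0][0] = 'tooth'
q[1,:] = ['health', 'management', 'understanding', 'selection', 'marriage']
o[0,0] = 'assistance'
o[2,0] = 'interaction'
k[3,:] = ['management', 'hotel', 'tea', 'assistance']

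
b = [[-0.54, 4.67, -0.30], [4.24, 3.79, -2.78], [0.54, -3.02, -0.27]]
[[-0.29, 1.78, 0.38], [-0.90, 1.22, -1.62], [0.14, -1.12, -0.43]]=b @ [[-0.11, -0.12, -0.26],[-0.07, 0.36, 0.07],[0.06, -0.13, 0.28]]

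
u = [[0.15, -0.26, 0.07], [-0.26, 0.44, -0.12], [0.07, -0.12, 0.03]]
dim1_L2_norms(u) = [0.31, 0.52, 0.14]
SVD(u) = [[-0.49, -0.63, -0.6], [0.84, -0.53, -0.14], [-0.23, -0.57, 0.79]] @ diag([0.6251291777628549, 0.0029870088592831284, 0.002142168903571889]) @ [[-0.49, 0.84, -0.23], [0.63, 0.53, 0.57], [0.60, 0.14, -0.79]]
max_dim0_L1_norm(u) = 0.82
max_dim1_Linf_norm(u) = 0.44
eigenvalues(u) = [0.63, -0.0, -0.0]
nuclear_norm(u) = 0.63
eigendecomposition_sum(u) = [[0.15, -0.26, 0.07],[-0.26, 0.44, -0.12],[0.07, -0.12, 0.03]] + [[-0.00, -0.0, -0.0], [-0.0, -0.00, -0.00], [-0.00, -0.00, -0.00]] + [[-0.00, -0.00, 0.0], [-0.00, -0.0, 0.00], [0.0, 0.00, -0.0]]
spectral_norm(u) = 0.63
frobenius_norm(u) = 0.63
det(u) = 0.00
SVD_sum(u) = [[0.15, -0.26, 0.07], [-0.26, 0.44, -0.12], [0.07, -0.12, 0.03]] + [[-0.00, -0.0, -0.0],  [-0.00, -0.00, -0.00],  [-0.00, -0.00, -0.0]] + [[-0.00, -0.0, 0.0], [-0.0, -0.00, 0.00], [0.0, 0.0, -0.0]]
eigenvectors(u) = [[-0.49, 0.63, -0.6], [0.84, 0.53, -0.14], [-0.23, 0.57, 0.79]]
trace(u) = 0.62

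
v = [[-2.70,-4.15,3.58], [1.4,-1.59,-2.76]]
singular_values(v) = [6.26, 3.2]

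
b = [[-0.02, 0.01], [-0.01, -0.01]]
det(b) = 0.00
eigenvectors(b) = [[(0.71+0j), 0.71-0.00j], [0.35+0.61j, (0.35-0.61j)]]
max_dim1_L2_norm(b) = 0.02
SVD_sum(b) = [[-0.02, 0.01], [-0.01, 0.0]] + [[0.00, 0.00],  [-0.00, -0.01]]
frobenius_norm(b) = 0.03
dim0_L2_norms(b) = [0.02, 0.01]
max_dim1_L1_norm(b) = 0.03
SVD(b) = [[-0.96, -0.29], [-0.29, 0.96]] @ diag([0.02302775637731995, 0.013027756377319946]) @ [[0.96, -0.29], [-0.29, -0.96]]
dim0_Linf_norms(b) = [0.02, 0.01]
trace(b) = -0.03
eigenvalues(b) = [(-0.02+0.01j), (-0.02-0.01j)]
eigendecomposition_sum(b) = [[-0.01+0.00j, 0.01j], [(-0.01-0.01j), -0.00+0.01j]] + [[-0.01-0.00j, -0.01j], [-0.01+0.01j, (-0-0.01j)]]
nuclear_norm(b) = 0.04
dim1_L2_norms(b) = [0.02, 0.01]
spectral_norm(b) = 0.02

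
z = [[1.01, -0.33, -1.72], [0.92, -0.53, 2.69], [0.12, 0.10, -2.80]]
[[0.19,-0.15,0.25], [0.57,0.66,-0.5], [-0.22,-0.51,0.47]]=z@[[0.33, 0.19, -0.19], [-0.04, 0.04, -0.35], [0.09, 0.19, -0.19]]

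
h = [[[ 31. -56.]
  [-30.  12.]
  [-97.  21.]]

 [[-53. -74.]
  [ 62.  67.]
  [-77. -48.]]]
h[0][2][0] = -97.0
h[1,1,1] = 67.0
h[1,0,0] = -53.0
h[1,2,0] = -77.0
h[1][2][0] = -77.0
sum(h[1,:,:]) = -123.0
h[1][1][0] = 62.0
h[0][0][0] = 31.0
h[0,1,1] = 12.0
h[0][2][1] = 21.0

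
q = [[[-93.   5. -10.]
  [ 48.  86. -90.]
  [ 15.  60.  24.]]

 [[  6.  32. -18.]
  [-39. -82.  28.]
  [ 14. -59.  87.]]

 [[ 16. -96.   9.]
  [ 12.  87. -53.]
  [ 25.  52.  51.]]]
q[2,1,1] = 87.0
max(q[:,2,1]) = 60.0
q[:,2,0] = [15.0, 14.0, 25.0]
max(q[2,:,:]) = 87.0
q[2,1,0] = 12.0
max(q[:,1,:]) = 87.0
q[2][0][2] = 9.0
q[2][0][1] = -96.0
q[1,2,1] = -59.0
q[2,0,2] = 9.0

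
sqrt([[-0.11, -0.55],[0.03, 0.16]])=[[-0.29+0.27j, (-1.71+0.85j)], [(0.09-0.05j), (0.55-0.14j)]]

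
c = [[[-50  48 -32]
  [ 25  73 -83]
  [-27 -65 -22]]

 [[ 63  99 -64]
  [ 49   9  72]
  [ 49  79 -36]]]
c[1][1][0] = 49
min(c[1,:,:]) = -64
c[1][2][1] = 79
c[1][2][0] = 49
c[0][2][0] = -27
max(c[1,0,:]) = 99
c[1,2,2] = -36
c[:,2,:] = [[-27, -65, -22], [49, 79, -36]]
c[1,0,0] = 63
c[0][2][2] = -22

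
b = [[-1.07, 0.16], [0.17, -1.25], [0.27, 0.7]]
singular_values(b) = [1.46, 1.1]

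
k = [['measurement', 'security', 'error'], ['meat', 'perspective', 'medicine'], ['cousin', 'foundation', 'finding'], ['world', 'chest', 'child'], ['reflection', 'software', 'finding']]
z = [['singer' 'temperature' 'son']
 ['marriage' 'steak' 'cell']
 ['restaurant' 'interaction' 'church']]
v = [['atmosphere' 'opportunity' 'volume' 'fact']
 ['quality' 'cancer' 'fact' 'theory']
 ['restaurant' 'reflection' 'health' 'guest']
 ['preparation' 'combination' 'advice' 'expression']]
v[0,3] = 'fact'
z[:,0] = ['singer', 'marriage', 'restaurant']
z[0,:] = ['singer', 'temperature', 'son']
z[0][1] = 'temperature'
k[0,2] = 'error'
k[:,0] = ['measurement', 'meat', 'cousin', 'world', 'reflection']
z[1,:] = ['marriage', 'steak', 'cell']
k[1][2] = 'medicine'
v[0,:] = ['atmosphere', 'opportunity', 'volume', 'fact']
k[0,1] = 'security'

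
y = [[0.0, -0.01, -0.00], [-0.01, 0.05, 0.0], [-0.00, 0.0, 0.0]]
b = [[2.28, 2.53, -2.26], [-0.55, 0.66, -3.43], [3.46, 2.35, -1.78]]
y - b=[[-2.28, -2.54, 2.26], [0.54, -0.61, 3.43], [-3.46, -2.35, 1.78]]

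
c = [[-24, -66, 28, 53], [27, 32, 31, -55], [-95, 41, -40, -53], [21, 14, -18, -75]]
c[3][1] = 14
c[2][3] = -53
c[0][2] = 28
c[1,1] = 32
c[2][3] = -53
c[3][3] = -75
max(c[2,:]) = 41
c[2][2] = -40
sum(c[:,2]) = 1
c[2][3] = -53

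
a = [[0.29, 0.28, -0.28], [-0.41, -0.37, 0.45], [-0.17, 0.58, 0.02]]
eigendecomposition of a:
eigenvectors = [[-0.31, 0.62, 0.41],  [0.55, 0.21, -0.61],  [0.78, 0.76, 0.68]]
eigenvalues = [0.5, 0.04, -0.6]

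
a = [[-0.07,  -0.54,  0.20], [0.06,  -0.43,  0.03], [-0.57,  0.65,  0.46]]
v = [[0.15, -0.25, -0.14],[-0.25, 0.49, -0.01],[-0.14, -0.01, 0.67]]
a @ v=[[0.1, -0.25, 0.15],[0.11, -0.23, 0.02],[-0.31, 0.46, 0.38]]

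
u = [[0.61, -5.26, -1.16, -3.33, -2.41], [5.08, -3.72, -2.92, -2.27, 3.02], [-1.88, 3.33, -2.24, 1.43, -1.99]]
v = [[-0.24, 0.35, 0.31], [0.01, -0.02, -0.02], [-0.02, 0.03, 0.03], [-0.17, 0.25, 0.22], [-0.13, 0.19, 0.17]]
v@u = [[1.05, 0.99, -1.44, 0.45, 1.02], [-0.06, -0.04, 0.09, -0.02, -0.04], [0.08, 0.09, -0.13, 0.04, 0.08], [0.75, 0.7, -1.03, 0.31, 0.73], [0.57, 0.54, -0.78, 0.24, 0.55]]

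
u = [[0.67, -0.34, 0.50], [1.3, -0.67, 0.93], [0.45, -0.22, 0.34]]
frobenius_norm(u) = 2.05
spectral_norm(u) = 2.05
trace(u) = 0.34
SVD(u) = [[-0.44, 0.52, -0.73], [-0.85, -0.51, 0.15], [-0.3, 0.68, 0.67]] @ diag([2.0455308141384534, 0.024250280873220367, 0.003951238748185918]) @ [[-0.75, 0.38, -0.54], [-0.26, 0.58, 0.77], [0.61, 0.72, -0.34]]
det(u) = 0.00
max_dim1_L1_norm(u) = 2.9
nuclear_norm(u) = 2.07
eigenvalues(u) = [0.41, -0.06, -0.01]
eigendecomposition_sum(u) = [[0.58, -0.28, 0.47], [1.06, -0.51, 0.85], [0.42, -0.20, 0.33]] + [[0.10,-0.06,0.03], [0.25,-0.17,0.07], [0.03,-0.02,0.01]] + [[-0.01, 0.00, 0.01], [-0.01, 0.0, 0.01], [0.0, -0.0, -0.00]]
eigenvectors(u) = [[0.45, -0.36, -0.58], [0.83, -0.93, -0.77], [0.33, -0.11, 0.27]]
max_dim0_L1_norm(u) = 2.42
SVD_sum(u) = [[0.68, -0.35, 0.49], [1.30, -0.66, 0.94], [0.45, -0.23, 0.33]] + [[-0.00, 0.01, 0.01], [0.0, -0.01, -0.01], [-0.0, 0.01, 0.01]] + [[-0.0,-0.00,0.00], [0.00,0.0,-0.00], [0.00,0.0,-0.00]]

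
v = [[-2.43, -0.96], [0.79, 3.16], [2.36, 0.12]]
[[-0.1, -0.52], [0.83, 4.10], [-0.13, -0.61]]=v @ [[-0.07,-0.33], [0.28,1.38]]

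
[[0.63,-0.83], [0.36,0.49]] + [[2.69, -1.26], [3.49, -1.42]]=[[3.32, -2.09], [3.85, -0.93]]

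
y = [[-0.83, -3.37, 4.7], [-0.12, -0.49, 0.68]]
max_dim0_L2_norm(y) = 4.75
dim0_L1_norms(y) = [0.95, 3.86, 5.38]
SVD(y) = [[-0.99, -0.14],  [-0.14, 0.99]] @ diag([5.903617205984077, 0.001971093288682487]) @ [[0.14, 0.58, -0.80],[0.14, -0.82, -0.56]]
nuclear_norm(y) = 5.91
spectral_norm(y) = 5.90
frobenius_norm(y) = 5.90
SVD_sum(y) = [[-0.83, -3.37, 4.70], [-0.12, -0.49, 0.68]] + [[-0.00, 0.0, 0.00], [0.00, -0.0, -0.0]]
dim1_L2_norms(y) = [5.84, 0.85]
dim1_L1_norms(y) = [8.9, 1.29]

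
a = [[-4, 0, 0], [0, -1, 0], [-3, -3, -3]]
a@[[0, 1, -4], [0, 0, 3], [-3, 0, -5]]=[[0, -4, 16], [0, 0, -3], [9, -3, 18]]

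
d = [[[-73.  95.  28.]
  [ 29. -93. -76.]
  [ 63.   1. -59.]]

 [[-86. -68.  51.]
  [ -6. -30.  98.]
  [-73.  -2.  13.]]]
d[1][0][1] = -68.0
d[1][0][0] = -86.0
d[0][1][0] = 29.0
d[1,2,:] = [-73.0, -2.0, 13.0]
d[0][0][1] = 95.0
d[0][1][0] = 29.0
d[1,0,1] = -68.0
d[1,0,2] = 51.0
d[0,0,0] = -73.0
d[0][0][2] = 28.0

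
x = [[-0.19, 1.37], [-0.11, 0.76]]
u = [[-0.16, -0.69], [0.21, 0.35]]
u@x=[[0.11, -0.74], [-0.08, 0.55]]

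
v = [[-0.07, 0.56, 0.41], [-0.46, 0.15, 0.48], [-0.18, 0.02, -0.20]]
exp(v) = [[0.77, 0.56, 0.46], [-0.49, 1.02, 0.36], [-0.15, -0.03, 0.78]]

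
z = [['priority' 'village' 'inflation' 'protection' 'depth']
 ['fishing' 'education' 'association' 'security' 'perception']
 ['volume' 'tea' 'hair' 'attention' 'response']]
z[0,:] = ['priority', 'village', 'inflation', 'protection', 'depth']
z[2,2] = 'hair'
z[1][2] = 'association'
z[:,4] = ['depth', 'perception', 'response']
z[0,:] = ['priority', 'village', 'inflation', 'protection', 'depth']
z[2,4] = 'response'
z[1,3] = 'security'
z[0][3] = 'protection'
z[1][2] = 'association'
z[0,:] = ['priority', 'village', 'inflation', 'protection', 'depth']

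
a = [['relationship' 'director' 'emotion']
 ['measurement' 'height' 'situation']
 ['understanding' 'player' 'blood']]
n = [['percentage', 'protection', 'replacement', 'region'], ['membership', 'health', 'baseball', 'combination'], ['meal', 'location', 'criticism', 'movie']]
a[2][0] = 'understanding'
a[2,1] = 'player'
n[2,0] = 'meal'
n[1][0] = 'membership'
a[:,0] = ['relationship', 'measurement', 'understanding']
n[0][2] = 'replacement'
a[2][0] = 'understanding'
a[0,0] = 'relationship'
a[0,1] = 'director'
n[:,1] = ['protection', 'health', 'location']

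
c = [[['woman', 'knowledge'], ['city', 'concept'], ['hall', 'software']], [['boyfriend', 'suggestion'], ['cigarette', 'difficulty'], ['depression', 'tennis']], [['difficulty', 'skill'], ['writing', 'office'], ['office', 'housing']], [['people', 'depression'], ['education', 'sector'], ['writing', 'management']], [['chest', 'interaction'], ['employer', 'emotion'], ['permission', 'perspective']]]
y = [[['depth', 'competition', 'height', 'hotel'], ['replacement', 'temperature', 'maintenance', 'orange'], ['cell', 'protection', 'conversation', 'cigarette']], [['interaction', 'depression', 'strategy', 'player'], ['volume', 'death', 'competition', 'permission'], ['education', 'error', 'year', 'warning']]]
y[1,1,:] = ['volume', 'death', 'competition', 'permission']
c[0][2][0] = 'hall'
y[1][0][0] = 'interaction'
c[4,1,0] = 'employer'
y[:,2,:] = [['cell', 'protection', 'conversation', 'cigarette'], ['education', 'error', 'year', 'warning']]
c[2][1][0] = 'writing'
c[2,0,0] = 'difficulty'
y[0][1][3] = 'orange'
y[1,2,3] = 'warning'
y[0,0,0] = 'depth'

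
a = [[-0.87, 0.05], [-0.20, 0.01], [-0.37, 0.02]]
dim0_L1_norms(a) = [1.44, 0.08]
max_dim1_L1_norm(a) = 0.92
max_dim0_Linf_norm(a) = 0.87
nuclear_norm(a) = 0.97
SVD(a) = [[-0.90, 0.40], [-0.21, -0.74], [-0.38, -0.54]] @ diag([0.967882641787032, 0.0017865406113559972]) @ [[1.00, -0.06], [0.06, 1.00]]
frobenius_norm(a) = 0.97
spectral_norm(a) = 0.97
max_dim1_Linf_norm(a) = 0.87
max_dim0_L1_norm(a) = 1.44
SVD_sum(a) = [[-0.87, 0.05],[-0.2, 0.01],[-0.37, 0.02]] + [[0.00, 0.0], [-0.0, -0.00], [-0.0, -0.00]]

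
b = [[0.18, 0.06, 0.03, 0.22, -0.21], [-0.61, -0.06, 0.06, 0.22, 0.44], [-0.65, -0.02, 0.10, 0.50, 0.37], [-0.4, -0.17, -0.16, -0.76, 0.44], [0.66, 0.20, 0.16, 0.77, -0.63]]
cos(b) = [[1.11, 0.03, 0.03, 0.12, -0.1], [-0.04, 0.99, -0.01, -0.02, 0.03], [0.05, 0.02, 1.01, 0.09, -0.07], [-0.33, -0.09, -0.07, 0.68, 0.3], [0.38, 0.11, 0.08, 0.36, 0.66]]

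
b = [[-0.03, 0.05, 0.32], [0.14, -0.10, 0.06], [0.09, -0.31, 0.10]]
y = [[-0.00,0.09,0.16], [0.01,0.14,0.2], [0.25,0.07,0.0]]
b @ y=[[0.08, 0.03, 0.01], [0.01, 0.00, 0.0], [0.02, -0.03, -0.05]]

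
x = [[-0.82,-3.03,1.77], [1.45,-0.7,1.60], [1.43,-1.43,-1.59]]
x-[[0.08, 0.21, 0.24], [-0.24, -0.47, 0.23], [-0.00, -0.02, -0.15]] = [[-0.90, -3.24, 1.53], [1.69, -0.23, 1.37], [1.43, -1.41, -1.44]]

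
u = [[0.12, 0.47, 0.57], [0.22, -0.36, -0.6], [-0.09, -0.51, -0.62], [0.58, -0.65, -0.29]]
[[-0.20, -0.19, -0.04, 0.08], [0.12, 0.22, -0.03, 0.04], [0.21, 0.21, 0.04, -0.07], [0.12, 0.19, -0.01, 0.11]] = u @ [[-0.14, 0.09, -0.16, 0.3], [-0.26, -0.08, -0.17, 0.10], [-0.1, -0.29, 0.1, -0.01]]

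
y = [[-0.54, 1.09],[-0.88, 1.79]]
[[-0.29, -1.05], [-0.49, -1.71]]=y@[[-0.83, 1.13], [-0.68, -0.40]]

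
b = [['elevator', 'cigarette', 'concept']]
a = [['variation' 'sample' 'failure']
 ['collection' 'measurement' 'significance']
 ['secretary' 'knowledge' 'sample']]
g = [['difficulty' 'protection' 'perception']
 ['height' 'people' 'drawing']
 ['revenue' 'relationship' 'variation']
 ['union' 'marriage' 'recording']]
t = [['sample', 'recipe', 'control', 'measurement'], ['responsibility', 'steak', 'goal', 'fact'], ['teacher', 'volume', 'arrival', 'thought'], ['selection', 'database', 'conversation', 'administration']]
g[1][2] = 'drawing'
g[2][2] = 'variation'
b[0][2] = 'concept'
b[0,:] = ['elevator', 'cigarette', 'concept']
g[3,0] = 'union'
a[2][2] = 'sample'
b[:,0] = ['elevator']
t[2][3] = 'thought'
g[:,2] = ['perception', 'drawing', 'variation', 'recording']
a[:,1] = ['sample', 'measurement', 'knowledge']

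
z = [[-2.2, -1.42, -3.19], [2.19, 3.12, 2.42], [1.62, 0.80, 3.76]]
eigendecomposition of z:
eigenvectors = [[-0.9, -0.47, -0.03], [0.35, 0.72, -0.9], [0.26, 0.51, 0.44]]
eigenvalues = [-0.72, 3.39, 2.01]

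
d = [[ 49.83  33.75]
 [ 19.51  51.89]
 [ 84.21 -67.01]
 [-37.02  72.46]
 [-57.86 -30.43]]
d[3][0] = -37.02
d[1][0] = 19.51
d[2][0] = 84.21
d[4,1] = -30.43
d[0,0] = 49.83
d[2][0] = 84.21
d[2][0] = 84.21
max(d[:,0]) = 84.21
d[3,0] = -37.02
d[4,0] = -57.86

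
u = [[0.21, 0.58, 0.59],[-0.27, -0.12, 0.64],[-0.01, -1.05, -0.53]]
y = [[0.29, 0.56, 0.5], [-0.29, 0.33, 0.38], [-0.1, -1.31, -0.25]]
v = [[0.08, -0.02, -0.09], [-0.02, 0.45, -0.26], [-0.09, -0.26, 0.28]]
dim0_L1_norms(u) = [0.49, 1.75, 1.76]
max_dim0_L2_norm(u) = 1.21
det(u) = 0.23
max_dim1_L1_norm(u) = 1.59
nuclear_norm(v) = 0.81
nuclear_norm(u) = 2.36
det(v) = -0.00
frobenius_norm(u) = 1.62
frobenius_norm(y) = 1.67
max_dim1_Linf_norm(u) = 1.05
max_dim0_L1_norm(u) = 1.76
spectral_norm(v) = 0.64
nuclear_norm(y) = 2.39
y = v + u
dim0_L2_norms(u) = [0.34, 1.21, 1.02]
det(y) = 0.27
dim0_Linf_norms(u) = [0.27, 1.05, 0.64]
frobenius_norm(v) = 0.66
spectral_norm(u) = 1.45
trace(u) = -0.44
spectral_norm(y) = 1.56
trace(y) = 0.37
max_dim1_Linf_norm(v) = 0.45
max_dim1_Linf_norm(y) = 1.31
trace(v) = 0.81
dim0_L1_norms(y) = [0.68, 2.2, 1.13]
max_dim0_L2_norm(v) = 0.52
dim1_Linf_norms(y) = [0.56, 0.38, 1.31]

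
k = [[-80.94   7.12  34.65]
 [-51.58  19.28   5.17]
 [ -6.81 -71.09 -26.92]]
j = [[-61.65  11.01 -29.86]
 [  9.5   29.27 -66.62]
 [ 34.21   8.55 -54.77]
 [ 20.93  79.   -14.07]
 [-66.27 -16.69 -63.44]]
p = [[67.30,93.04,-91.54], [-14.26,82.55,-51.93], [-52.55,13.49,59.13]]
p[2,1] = 13.49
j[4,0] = -66.27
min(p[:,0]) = -52.55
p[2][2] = 59.13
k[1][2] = 5.17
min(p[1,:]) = -51.93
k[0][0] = -80.94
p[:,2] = [-91.54, -51.93, 59.13]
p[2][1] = 13.49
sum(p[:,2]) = -84.34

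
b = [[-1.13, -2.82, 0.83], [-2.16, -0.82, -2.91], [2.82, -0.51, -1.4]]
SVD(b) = [[-0.48, -0.45, -0.75], [-0.76, 0.64, 0.11], [0.43, 0.62, -0.65]] @ diag([4.025902309540503, 3.258732156948051, 2.658867300808588]) @ [[0.85, 0.44, 0.30], [0.27, 0.13, -0.95], [-0.46, 0.89, -0.01]]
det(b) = 34.88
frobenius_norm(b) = 5.82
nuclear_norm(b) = 9.94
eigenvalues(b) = [(2.91+0j), (-3.13+1.47j), (-3.13-1.47j)]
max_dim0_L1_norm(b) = 6.11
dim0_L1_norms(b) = [6.11, 4.15, 5.14]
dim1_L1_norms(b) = [4.78, 5.89, 4.73]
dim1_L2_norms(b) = [3.15, 3.72, 3.19]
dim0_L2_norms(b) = [3.73, 2.98, 3.33]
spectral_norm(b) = 4.03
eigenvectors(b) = [[(0.57+0j), 0.37-0.43j, (0.37+0.43j)],[-0.68+0.00j, (-0.15-0.49j), -0.15+0.49j],[0.45+0.00j, (-0.64+0j), -0.64-0.00j]]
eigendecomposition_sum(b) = [[1.10-0.00j, -0.95-0.00j, (0.85-0j)], [-1.32+0.00j, 1.14+0.00j, (-1.02+0j)], [(0.88-0j), -0.75-0.00j, 0.68-0.00j]] + [[-1.11+0.16j, (-0.94-0.67j), (-0.01-1.21j)], [(-0.42+0.95j), -0.98+0.40j, -0.94-0.58j], [(0.97+0.84j), (0.12+1.31j), -1.04+0.91j]] + [[-1.11-0.16j,(-0.94+0.67j),(-0.01+1.21j)], [(-0.42-0.95j),(-0.98-0.4j),-0.94+0.58j], [(0.97-0.84j),(0.12-1.31j),-1.04-0.91j]]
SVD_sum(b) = [[-1.65, -0.85, -0.58], [-2.59, -1.34, -0.91], [1.48, 0.77, 0.52]] + [[-0.39, -0.19, 1.39], [0.56, 0.27, -1.99], [0.55, 0.26, -1.94]] + [[0.91, -1.78, 0.02],[-0.13, 0.25, -0.0],[0.79, -1.54, 0.02]]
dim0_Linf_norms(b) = [2.82, 2.82, 2.91]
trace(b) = -3.35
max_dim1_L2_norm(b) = 3.72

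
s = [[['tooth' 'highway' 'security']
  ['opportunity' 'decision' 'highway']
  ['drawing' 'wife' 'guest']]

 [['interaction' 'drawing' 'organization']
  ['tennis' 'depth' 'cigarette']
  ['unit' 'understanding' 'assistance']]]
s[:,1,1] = ['decision', 'depth']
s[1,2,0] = 'unit'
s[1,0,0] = 'interaction'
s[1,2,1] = 'understanding'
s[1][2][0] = 'unit'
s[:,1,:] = [['opportunity', 'decision', 'highway'], ['tennis', 'depth', 'cigarette']]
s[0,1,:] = ['opportunity', 'decision', 'highway']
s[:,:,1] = [['highway', 'decision', 'wife'], ['drawing', 'depth', 'understanding']]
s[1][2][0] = 'unit'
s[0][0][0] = 'tooth'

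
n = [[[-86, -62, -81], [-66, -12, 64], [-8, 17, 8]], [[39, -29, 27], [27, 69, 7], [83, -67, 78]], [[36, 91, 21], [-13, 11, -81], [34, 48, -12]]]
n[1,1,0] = 27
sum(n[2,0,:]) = 148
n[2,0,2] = 21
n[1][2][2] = 78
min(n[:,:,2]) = -81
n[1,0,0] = 39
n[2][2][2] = -12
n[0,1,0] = -66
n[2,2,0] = 34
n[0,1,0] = -66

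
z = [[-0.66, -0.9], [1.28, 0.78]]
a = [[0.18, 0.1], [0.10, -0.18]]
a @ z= [[0.01, -0.08], [-0.3, -0.23]]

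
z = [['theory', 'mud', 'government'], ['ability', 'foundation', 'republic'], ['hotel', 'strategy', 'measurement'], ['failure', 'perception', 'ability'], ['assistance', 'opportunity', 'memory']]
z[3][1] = 'perception'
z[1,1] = 'foundation'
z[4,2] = 'memory'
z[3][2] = 'ability'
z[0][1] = 'mud'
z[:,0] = ['theory', 'ability', 'hotel', 'failure', 'assistance']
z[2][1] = 'strategy'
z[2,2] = 'measurement'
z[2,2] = 'measurement'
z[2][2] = 'measurement'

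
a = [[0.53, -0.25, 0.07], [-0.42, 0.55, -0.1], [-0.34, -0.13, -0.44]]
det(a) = -0.08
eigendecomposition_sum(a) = [[0.01, 0.01, 0.02], [-0.02, -0.01, -0.03], [-0.2, -0.11, -0.43]] + [[0.40, -0.35, 0.05], [-0.53, 0.46, -0.06], [-0.05, 0.04, -0.01]] + [[0.12, 0.09, -0.00], [0.13, 0.1, -0.00], [-0.09, -0.07, 0.0]]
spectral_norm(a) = 0.93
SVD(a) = [[-0.62, 0.02, 0.79], [0.7, -0.43, 0.56], [0.35, 0.9, 0.25]] @ diag([0.9320497331883217, 0.51630780025277, 0.16736053973898296]) @ [[-0.8, 0.53, -0.29], [-0.22, -0.70, -0.68], [0.56, 0.48, -0.67]]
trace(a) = 0.64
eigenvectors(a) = [[0.05,-0.60,-0.62], [-0.08,0.80,-0.65], [-1.00,0.08,0.45]]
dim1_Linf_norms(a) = [0.53, 0.55, 0.44]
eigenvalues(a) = [-0.43, 0.85, 0.22]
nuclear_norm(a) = 1.62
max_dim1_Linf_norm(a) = 0.55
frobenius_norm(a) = 1.08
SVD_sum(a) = [[0.46,-0.31,0.17], [-0.52,0.35,-0.19], [-0.26,0.17,-0.09]] + [[-0.0,-0.01,-0.01], [0.05,0.16,0.15], [-0.10,-0.32,-0.32]] + [[0.07, 0.06, -0.09], [0.05, 0.05, -0.06], [0.02, 0.02, -0.03]]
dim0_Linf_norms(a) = [0.53, 0.55, 0.44]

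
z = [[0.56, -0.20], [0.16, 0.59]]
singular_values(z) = [0.63, 0.58]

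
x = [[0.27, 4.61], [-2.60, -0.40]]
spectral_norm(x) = 4.66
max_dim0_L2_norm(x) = 4.63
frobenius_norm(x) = 5.31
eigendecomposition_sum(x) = [[0.13+1.73j, 2.30+0.04j],[-1.30-0.02j, (-0.2+1.72j)]] + [[0.13-1.73j, 2.31-0.04j], [(-1.3+0.02j), -0.20-1.72j]]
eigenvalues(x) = [(-0.07+3.45j), (-0.07-3.45j)]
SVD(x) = [[0.99, -0.17], [-0.17, -0.99]] @ diag([4.664948960215986, 2.546222927903171]) @ [[0.15, 0.99], [0.99, -0.15]]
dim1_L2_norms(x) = [4.62, 2.63]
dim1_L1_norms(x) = [4.88, 3.0]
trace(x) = -0.13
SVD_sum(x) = [[0.70,4.54], [-0.12,-0.78]] + [[-0.43, 0.07], [-2.48, 0.38]]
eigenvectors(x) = [[(0.8+0j),(0.8-0j)],  [(-0.06+0.6j),(-0.06-0.6j)]]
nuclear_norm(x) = 7.21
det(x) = 11.88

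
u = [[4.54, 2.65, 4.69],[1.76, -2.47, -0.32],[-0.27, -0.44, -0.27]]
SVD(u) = [[-1.0, -0.01, 0.07], [0.0, -1.0, -0.07], [0.07, -0.07, 0.99]] @ diag([7.064027771192976, 3.058136986835748, 0.13345342843682179]) @ [[-0.64, -0.38, -0.67], [-0.58, 0.81, 0.10], [-0.50, -0.45, 0.74]]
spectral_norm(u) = 7.06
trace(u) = 1.80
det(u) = -2.88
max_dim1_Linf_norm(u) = 4.69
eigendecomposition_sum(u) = [[4.80, 1.48, 4.31], [1.17, 0.36, 1.05], [-0.35, -0.11, -0.32]] + [[-0.01, 0.01, -0.13], [-0.01, 0.01, -0.11], [0.02, -0.01, 0.19]] + [[-0.25,1.16,0.51],[0.60,-2.84,-1.26],[0.07,-0.32,-0.14]]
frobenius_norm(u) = 7.70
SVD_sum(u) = [[4.53, 2.67, 4.69],[-0.01, -0.01, -0.01],[-0.33, -0.20, -0.35]] + [[0.01, -0.02, -0.0],[1.77, -2.47, -0.3],[0.13, -0.18, -0.02]] + [[-0.0, -0.00, 0.01],[0.00, 0.00, -0.01],[-0.07, -0.06, 0.1]]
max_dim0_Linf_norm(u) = 4.69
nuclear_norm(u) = 10.26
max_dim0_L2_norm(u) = 4.88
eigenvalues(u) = [4.84, 0.18, -3.22]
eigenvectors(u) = [[-0.97, 0.52, -0.38], [-0.24, 0.44, 0.92], [0.07, -0.73, 0.1]]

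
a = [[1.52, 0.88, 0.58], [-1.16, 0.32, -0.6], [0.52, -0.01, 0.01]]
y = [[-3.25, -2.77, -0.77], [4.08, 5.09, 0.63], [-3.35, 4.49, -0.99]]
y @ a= [[-2.13, -3.74, -0.23], [0.62, 5.21, -0.68], [-10.82, -1.50, -4.65]]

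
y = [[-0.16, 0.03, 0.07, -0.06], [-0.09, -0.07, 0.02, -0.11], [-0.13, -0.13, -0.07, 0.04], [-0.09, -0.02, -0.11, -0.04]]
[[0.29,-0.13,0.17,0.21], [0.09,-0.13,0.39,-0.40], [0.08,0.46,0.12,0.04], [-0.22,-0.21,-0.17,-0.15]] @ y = [[-0.08, -0.01, -0.02, -0.00],  [-0.02, -0.03, 0.02, 0.04],  [-0.07, -0.05, 0.00, -0.05],  [0.09, 0.03, 0.01, 0.04]]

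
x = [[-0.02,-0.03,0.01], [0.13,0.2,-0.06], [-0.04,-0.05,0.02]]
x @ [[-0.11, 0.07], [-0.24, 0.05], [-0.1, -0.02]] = [[0.01,-0.0], [-0.06,0.02], [0.01,-0.01]]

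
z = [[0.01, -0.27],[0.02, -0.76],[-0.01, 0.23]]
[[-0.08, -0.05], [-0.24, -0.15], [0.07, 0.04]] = z@[[-0.03,0.29], [0.31,0.2]]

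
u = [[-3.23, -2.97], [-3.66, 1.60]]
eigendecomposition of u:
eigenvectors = [[-0.87,0.42], [-0.49,-0.91]]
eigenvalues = [-4.9, 3.27]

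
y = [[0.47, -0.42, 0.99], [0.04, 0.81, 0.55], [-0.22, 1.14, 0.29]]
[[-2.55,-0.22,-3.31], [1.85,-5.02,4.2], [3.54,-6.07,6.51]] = y@[[-3.77, 0.87, -1.88], [2.33, -4.51, 5.39], [0.2, -2.55, -0.16]]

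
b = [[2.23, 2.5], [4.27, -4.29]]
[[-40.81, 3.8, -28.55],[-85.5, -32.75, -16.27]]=b @ [[-19.21, -3.24, -8.06], [0.81, 4.41, -4.23]]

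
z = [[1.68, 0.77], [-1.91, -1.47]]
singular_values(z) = [3.02, 0.33]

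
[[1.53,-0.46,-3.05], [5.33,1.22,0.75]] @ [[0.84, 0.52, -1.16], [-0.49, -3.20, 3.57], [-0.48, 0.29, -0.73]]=[[2.97, 1.38, -1.19], [3.52, -0.91, -2.37]]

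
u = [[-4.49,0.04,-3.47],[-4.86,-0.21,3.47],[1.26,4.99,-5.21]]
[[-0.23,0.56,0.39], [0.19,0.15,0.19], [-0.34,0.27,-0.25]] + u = [[-4.72, 0.60, -3.08], [-4.67, -0.06, 3.66], [0.92, 5.26, -5.46]]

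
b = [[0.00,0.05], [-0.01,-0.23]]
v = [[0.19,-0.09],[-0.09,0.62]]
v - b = [[0.19, -0.14],[-0.08, 0.85]]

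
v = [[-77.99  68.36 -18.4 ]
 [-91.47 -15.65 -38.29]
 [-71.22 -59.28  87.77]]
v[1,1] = -15.65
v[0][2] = -18.4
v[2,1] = -59.28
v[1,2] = -38.29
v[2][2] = 87.77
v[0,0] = -77.99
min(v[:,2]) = -38.29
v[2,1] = -59.28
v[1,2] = -38.29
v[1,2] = -38.29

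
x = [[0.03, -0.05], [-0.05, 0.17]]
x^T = [[0.03, -0.05],[-0.05, 0.17]]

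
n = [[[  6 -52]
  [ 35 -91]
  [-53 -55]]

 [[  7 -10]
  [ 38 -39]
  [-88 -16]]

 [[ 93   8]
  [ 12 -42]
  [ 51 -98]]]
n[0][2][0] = -53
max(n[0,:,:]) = 35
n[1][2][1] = -16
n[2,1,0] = 12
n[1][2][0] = -88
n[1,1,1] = -39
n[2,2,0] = 51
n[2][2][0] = 51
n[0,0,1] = -52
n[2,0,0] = 93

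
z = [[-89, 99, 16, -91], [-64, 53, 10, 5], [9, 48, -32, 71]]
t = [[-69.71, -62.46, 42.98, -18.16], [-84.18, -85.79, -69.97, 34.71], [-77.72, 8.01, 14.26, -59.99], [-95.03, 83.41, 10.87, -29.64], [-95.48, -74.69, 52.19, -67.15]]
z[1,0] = -64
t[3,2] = 10.87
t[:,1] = [-62.46, -85.79, 8.01, 83.41, -74.69]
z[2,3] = 71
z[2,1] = 48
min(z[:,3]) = -91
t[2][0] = -77.72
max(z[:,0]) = 9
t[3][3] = -29.64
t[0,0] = -69.71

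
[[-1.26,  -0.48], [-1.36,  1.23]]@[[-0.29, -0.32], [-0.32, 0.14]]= [[0.52, 0.34], [0.0, 0.61]]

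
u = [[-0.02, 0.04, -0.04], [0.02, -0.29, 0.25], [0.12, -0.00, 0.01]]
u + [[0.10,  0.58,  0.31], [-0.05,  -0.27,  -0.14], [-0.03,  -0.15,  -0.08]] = [[0.08, 0.62, 0.27], [-0.03, -0.56, 0.11], [0.09, -0.15, -0.07]]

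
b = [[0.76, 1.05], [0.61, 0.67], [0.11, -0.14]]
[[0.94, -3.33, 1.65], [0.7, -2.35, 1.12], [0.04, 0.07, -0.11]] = b @ [[0.79, -1.76, 0.53], [0.32, -1.9, 1.19]]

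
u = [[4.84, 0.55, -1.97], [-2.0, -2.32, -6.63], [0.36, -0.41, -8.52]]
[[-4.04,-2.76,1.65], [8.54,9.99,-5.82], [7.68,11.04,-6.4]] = u @ [[-1.24,-1.21,0.71], [0.13,0.68,-0.39], [-0.96,-1.38,0.80]]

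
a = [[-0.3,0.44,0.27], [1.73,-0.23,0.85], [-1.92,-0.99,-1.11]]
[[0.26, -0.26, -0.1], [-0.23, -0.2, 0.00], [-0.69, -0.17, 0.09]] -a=[[0.56, -0.70, -0.37],[-1.96, 0.03, -0.85],[1.23, 0.82, 1.20]]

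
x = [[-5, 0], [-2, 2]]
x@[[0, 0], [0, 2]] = [[0, 0], [0, 4]]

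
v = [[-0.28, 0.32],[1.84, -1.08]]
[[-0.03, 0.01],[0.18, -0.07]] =v@[[0.08, -0.03], [-0.03, 0.01]]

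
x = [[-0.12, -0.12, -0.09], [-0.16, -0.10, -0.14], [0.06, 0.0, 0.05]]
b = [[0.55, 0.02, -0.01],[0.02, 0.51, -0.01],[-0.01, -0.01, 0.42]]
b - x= [[0.67, 0.14, 0.08],[0.18, 0.61, 0.13],[-0.07, -0.01, 0.37]]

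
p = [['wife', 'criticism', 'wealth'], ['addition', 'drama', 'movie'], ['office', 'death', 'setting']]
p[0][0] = 'wife'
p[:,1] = ['criticism', 'drama', 'death']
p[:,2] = ['wealth', 'movie', 'setting']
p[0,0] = 'wife'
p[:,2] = ['wealth', 'movie', 'setting']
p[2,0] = 'office'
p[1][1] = 'drama'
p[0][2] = 'wealth'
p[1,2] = 'movie'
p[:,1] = ['criticism', 'drama', 'death']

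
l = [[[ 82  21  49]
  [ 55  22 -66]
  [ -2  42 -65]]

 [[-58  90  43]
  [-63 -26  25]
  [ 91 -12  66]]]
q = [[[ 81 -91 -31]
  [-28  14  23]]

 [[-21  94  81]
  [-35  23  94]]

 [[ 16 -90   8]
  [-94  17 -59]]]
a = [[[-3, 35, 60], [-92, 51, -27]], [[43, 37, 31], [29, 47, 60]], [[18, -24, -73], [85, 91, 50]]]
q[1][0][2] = 81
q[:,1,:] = [[-28, 14, 23], [-35, 23, 94], [-94, 17, -59]]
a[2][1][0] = 85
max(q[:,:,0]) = 81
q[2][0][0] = 16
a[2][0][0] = 18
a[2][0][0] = 18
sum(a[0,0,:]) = 92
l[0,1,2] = -66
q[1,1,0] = -35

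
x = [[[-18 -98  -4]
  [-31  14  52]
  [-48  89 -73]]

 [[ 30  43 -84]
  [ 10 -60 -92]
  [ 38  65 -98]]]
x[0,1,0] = -31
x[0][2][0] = -48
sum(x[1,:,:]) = -148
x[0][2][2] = -73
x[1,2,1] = 65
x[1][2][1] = 65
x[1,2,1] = 65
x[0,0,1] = -98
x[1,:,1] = [43, -60, 65]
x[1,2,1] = 65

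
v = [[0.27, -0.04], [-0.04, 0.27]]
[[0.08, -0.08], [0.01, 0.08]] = v @ [[0.29, -0.26], [0.07, 0.27]]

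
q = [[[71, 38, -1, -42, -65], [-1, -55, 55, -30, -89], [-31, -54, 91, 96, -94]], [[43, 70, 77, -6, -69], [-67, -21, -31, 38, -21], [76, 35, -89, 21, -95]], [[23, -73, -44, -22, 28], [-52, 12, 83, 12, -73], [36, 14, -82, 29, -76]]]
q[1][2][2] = -89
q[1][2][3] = 21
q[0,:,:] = [[71, 38, -1, -42, -65], [-1, -55, 55, -30, -89], [-31, -54, 91, 96, -94]]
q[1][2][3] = 21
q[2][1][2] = 83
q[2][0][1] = -73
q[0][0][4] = -65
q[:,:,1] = [[38, -55, -54], [70, -21, 35], [-73, 12, 14]]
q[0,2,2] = 91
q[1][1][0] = -67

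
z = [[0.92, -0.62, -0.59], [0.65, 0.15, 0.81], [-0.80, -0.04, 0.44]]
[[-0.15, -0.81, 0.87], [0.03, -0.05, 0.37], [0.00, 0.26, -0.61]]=z @ [[-0.01, -0.33, 0.73], [0.21, 0.75, -0.25], [0.01, 0.07, -0.08]]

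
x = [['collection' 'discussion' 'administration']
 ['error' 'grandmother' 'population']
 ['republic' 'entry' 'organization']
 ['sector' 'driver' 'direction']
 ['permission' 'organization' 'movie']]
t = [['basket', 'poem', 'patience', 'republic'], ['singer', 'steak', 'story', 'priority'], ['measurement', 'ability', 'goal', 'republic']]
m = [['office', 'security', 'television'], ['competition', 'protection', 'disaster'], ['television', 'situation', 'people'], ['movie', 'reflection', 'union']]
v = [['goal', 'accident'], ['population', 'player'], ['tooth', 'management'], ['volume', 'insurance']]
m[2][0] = 'television'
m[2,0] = 'television'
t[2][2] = 'goal'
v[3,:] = ['volume', 'insurance']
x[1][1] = 'grandmother'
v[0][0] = 'goal'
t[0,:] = ['basket', 'poem', 'patience', 'republic']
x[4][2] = 'movie'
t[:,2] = ['patience', 'story', 'goal']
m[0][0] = 'office'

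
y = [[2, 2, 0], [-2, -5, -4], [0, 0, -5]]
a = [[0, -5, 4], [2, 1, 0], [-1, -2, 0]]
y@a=[[4, -8, 8], [-6, 13, -8], [5, 10, 0]]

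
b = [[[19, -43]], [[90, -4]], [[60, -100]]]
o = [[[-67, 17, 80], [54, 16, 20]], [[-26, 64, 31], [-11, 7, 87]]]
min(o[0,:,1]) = 16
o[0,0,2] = 80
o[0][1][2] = 20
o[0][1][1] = 16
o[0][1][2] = 20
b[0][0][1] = -43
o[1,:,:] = [[-26, 64, 31], [-11, 7, 87]]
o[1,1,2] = 87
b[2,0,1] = -100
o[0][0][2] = 80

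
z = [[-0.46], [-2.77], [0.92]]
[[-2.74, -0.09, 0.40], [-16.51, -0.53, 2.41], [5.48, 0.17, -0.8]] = z@[[5.96, 0.19, -0.87]]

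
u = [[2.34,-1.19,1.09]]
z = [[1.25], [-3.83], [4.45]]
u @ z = [[12.33]]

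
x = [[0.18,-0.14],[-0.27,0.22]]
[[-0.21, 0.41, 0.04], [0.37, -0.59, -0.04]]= x @ [[2.95, 3.87, 1.58],[5.30, 2.06, 1.77]]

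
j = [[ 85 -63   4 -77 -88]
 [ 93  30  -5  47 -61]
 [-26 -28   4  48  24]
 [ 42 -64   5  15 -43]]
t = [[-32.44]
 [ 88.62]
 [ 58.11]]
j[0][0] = 85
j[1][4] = -61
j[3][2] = 5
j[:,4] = [-88, -61, 24, -43]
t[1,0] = 88.62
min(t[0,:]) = -32.44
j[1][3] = 47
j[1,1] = 30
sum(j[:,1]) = -125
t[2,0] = 58.11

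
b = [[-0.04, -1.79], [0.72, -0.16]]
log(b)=[[0.22,-2.62], [1.05,0.04]]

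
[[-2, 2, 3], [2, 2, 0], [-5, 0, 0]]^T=[[-2, 2, -5], [2, 2, 0], [3, 0, 0]]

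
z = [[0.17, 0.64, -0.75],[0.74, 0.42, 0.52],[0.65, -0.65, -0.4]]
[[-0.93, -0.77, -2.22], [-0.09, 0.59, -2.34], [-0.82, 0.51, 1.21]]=z@[[-0.76, 0.64, -1.33], [-0.1, -0.57, -3.17], [0.98, 0.68, -0.04]]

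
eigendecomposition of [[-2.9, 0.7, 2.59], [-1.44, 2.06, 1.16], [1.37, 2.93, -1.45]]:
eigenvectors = [[0.77, 0.67, 0.41], [0.27, 0.05, 0.64], [-0.58, 0.74, 0.65]]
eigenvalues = [-4.61, 0.01, 2.32]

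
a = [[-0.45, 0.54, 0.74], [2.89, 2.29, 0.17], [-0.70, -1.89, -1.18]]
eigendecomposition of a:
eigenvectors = [[-0.04, -0.42, -0.6],  [-0.88, 0.59, 0.40],  [0.48, -0.69, 0.69]]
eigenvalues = [2.34, 0.0, -1.68]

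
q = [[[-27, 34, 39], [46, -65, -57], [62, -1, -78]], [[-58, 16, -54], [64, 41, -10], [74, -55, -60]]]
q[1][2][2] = -60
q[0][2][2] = -78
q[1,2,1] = -55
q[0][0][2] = 39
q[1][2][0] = 74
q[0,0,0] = -27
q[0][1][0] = 46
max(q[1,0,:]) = 16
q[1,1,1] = 41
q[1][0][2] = -54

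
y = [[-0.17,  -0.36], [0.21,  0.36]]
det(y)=0.014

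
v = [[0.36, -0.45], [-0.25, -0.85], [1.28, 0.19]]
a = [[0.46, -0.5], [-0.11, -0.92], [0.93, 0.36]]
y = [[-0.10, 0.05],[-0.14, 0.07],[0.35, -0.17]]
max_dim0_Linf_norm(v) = 1.28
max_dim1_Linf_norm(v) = 1.28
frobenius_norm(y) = 0.43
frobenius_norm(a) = 1.52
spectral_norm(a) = 1.17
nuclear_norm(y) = 0.44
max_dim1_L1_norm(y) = 0.52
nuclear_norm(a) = 2.14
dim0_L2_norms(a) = [1.04, 1.11]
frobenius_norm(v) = 1.67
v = y + a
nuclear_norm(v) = 2.32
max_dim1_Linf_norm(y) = 0.35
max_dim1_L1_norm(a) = 1.29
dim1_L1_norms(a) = [0.96, 1.03, 1.29]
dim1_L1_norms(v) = [0.81, 1.1, 1.47]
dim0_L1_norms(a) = [1.5, 1.78]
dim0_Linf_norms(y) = [0.35, 0.17]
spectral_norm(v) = 1.39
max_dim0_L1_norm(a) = 1.78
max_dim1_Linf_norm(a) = 0.93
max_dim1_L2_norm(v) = 1.29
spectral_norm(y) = 0.43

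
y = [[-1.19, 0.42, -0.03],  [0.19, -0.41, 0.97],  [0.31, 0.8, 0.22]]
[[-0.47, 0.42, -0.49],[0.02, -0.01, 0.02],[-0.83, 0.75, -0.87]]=y@[[0.07, -0.06, 0.07], [-0.96, 0.86, -1.00], [-0.4, 0.36, -0.42]]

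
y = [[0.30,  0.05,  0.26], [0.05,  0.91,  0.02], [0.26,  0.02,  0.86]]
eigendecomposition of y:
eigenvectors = [[-0.93, 0.34, 0.12], [0.05, 0.47, -0.88], [0.36, 0.81, 0.45]]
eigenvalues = [0.2, 0.98, 0.89]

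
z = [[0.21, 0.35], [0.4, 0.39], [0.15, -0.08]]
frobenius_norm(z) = 0.71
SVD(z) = [[-0.58, 0.4],[-0.81, -0.22],[-0.06, -0.89]] @ diag([0.6877457257715127, 0.18602638706112382]) @ [[-0.66, -0.75],[-0.75, 0.66]]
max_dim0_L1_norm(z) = 0.82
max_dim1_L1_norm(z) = 0.79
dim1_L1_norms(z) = [0.56, 0.79, 0.23]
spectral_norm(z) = 0.69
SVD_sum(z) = [[0.27, 0.30], [0.37, 0.42], [0.03, 0.03]] + [[-0.06,0.05], [0.03,-0.03], [0.12,-0.11]]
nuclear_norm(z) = 0.87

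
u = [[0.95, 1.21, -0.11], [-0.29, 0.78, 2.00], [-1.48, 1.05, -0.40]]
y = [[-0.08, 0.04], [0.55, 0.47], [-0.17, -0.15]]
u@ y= [[0.61, 0.62],[0.11, 0.05],[0.76, 0.49]]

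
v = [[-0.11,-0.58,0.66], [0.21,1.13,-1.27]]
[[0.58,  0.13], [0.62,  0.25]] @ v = [[-0.04, -0.19, 0.22], [-0.02, -0.08, 0.09]]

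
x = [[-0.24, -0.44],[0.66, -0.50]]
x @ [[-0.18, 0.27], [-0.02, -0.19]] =[[0.05, 0.02], [-0.11, 0.27]]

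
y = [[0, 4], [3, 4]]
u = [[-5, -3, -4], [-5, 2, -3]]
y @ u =[[-20, 8, -12], [-35, -1, -24]]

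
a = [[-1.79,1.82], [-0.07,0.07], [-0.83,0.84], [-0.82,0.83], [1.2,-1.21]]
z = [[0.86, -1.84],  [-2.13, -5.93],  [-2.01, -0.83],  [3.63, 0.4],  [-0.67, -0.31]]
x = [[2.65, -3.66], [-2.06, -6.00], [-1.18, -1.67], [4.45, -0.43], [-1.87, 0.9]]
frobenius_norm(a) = 3.49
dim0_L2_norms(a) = [2.45, 2.49]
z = a + x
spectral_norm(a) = 3.49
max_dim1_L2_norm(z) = 6.3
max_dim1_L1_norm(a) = 3.61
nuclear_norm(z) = 10.74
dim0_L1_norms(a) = [4.71, 4.77]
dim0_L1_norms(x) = [12.21, 12.66]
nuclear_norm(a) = 3.50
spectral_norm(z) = 6.91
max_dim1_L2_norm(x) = 6.34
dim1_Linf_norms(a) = [1.82, 0.07, 0.84, 0.83, 1.21]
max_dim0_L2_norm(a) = 2.49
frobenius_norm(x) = 9.44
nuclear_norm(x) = 13.29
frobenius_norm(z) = 7.90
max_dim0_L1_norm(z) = 9.31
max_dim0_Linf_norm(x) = 6.0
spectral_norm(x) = 7.30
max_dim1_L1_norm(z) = 8.06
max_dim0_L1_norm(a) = 4.77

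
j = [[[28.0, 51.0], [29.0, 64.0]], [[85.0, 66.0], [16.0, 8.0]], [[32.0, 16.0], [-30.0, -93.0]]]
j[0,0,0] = 28.0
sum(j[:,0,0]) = 145.0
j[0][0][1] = 51.0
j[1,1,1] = 8.0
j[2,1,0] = -30.0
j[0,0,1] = 51.0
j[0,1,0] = 29.0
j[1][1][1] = 8.0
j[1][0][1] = 66.0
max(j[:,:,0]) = 85.0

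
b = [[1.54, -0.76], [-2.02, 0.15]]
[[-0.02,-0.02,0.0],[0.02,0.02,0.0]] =b @[[-0.01, -0.01, 0.0], [-0.0, -0.00, 0.0]]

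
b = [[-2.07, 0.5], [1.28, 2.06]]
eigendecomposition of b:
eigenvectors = [[-0.96, -0.12], [0.29, -0.99]]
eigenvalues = [-2.22, 2.21]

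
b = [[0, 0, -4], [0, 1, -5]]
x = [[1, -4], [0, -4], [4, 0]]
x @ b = [[0, -4, 16], [0, -4, 20], [0, 0, -16]]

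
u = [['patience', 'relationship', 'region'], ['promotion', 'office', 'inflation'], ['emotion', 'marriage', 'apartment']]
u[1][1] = 'office'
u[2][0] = 'emotion'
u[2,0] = 'emotion'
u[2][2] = 'apartment'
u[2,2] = 'apartment'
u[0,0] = 'patience'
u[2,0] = 'emotion'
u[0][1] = 'relationship'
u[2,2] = 'apartment'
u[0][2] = 'region'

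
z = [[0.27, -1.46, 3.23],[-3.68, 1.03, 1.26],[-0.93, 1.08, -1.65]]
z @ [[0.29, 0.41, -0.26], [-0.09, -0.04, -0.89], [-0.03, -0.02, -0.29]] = [[0.11, 0.10, 0.29], [-1.2, -1.58, -0.33], [-0.32, -0.39, -0.24]]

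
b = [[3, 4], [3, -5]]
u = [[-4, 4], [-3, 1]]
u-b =[[-7, 0], [-6, 6]]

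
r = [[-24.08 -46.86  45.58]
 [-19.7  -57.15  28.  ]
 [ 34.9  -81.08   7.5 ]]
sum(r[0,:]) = -25.36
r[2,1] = -81.08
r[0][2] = 45.58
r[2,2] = 7.5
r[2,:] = [34.9, -81.08, 7.5]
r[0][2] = 45.58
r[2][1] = -81.08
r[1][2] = 28.0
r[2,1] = -81.08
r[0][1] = -46.86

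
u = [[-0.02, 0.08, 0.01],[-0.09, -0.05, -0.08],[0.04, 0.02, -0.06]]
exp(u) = [[0.98,0.08,0.01], [-0.09,0.95,-0.08], [0.04,0.02,0.94]]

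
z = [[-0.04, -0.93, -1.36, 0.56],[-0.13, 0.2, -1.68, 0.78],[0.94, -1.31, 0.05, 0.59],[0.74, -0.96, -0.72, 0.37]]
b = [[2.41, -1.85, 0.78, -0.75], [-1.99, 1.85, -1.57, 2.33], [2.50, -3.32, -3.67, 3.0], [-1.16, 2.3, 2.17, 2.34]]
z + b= [[2.37, -2.78, -0.58, -0.19], [-2.12, 2.05, -3.25, 3.11], [3.44, -4.63, -3.62, 3.59], [-0.42, 1.34, 1.45, 2.71]]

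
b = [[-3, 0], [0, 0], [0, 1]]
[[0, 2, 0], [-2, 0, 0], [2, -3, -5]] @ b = [[0, 0], [6, 0], [-6, -5]]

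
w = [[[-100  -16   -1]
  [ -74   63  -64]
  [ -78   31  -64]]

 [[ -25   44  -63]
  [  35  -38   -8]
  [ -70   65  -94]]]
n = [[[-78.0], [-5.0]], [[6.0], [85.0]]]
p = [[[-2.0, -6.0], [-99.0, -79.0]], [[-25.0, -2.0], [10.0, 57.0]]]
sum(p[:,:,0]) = -116.0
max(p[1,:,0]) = 10.0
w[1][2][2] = -94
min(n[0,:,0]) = -78.0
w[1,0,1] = 44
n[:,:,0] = [[-78.0, -5.0], [6.0, 85.0]]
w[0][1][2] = -64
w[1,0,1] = 44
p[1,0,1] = -2.0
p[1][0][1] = -2.0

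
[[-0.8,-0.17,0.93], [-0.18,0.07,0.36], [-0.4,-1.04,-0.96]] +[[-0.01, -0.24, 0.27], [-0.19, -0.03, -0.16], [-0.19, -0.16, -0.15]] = [[-0.81, -0.41, 1.20],[-0.37, 0.04, 0.2],[-0.59, -1.2, -1.11]]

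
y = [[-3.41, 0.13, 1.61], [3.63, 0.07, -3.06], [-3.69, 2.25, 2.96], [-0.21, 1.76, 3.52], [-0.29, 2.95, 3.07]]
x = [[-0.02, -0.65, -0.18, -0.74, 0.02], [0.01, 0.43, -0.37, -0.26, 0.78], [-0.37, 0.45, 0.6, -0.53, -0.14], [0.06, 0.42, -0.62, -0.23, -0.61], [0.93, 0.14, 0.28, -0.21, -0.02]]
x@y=[[-1.48, -1.70, -1.12], [2.72, 1.04, -0.92], [0.83, -0.01, -2.49], [3.83, -3.56, -5.71], [-3.65, 0.33, 1.10]]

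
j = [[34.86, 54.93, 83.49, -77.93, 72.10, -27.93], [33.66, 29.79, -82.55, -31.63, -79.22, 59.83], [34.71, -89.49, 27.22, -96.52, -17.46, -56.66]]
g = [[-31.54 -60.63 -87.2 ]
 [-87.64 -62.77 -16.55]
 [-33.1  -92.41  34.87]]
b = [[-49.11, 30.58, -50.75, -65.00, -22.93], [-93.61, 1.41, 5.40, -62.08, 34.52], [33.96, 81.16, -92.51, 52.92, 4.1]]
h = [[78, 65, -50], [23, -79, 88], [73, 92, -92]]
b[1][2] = 5.4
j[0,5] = -27.93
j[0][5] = -27.93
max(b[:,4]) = 34.52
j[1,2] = -82.55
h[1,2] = 88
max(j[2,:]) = 34.71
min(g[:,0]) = -87.64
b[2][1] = 81.16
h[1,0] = 23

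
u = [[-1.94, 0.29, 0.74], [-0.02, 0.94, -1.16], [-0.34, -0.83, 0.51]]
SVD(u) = [[-0.89, -0.45, -0.09], [0.34, -0.78, 0.53], [-0.31, 0.44, 0.85]] @ diag([2.2093531510669924, 1.636521851628693, 0.3606312285592379]) @ [[0.82, 0.14, -0.55], [0.45, -0.75, 0.48], [-0.34, -0.65, -0.68]]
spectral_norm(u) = 2.21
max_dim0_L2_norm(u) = 1.97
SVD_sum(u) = [[-1.62,  -0.28,  1.07], [0.62,  0.11,  -0.41], [-0.56,  -0.10,  0.37]] + [[-0.33,0.55,-0.36],[-0.58,0.95,-0.62],[0.32,-0.53,0.35]] + [[0.01, 0.02, 0.02], [-0.06, -0.12, -0.13], [-0.1, -0.2, -0.21]]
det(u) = 1.30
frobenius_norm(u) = 2.77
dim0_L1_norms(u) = [2.3, 2.06, 2.41]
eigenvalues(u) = [-1.78, -0.43, 1.72]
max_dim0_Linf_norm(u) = 1.94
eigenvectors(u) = [[-0.98, 0.44, 0.05],[-0.08, 0.58, -0.83],[-0.18, 0.68, 0.56]]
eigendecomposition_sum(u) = [[-1.98,0.48,0.88], [-0.17,0.04,0.07], [-0.35,0.09,0.16]] + [[0.05, -0.13, -0.2], [0.06, -0.17, -0.26], [0.07, -0.20, -0.3]] + [[-0.00, -0.06, 0.05], [0.08, 1.07, -0.97], [-0.06, -0.72, 0.65]]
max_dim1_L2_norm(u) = 2.1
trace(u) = -0.49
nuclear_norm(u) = 4.21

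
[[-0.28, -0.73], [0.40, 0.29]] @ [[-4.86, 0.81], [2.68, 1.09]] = [[-0.60, -1.02], [-1.17, 0.64]]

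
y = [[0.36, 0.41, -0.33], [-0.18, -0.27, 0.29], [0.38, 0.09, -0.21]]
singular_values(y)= [0.86, 0.22, 0.07]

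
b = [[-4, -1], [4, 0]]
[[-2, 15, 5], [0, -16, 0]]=b@[[0, -4, 0], [2, 1, -5]]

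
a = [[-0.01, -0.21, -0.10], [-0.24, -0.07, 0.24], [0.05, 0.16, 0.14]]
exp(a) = [[1.01, -0.21, -0.13], [-0.23, 0.98, 0.26], [0.03, 0.16, 1.17]]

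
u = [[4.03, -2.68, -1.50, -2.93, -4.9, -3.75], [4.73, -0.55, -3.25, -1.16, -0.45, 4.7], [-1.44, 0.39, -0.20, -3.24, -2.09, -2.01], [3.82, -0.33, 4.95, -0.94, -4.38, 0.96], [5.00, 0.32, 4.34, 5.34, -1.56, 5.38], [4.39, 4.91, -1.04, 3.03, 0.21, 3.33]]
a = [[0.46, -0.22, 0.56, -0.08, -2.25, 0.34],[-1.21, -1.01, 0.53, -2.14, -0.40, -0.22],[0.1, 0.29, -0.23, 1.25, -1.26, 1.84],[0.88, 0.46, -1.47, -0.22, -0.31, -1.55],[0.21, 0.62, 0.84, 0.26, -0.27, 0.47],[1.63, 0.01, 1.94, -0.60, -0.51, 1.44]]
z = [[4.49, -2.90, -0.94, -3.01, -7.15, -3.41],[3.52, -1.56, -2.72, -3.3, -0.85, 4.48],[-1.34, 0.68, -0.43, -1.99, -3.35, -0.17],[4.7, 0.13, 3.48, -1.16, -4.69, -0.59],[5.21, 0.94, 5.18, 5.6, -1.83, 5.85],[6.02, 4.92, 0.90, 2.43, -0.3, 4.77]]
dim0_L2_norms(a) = [2.27, 1.32, 2.7, 2.57, 2.69, 2.87]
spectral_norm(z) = 14.63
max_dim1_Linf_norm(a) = 2.25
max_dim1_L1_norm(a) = 6.13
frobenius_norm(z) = 21.08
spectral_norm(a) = 3.97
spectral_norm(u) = 13.61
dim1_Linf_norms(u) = [4.9, 4.73, 3.24, 4.95, 5.38, 4.91]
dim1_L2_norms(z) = [10.06, 7.34, 4.2, 7.61, 11.13, 9.49]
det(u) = 13672.24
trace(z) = 4.28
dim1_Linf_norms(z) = [7.15, 4.48, 3.35, 4.7, 5.85, 6.02]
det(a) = 25.18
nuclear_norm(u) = 40.06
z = u + a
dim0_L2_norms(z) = [10.95, 6.03, 6.94, 7.91, 9.41, 9.44]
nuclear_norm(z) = 43.43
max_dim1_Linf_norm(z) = 7.15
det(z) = 36153.86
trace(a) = 0.17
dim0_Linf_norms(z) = [6.02, 4.92, 5.18, 5.6, 7.15, 5.85]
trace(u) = 4.11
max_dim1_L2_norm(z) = 11.13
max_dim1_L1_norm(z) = 24.61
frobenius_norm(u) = 19.47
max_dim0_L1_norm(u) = 23.41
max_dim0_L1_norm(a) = 5.86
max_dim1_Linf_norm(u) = 5.38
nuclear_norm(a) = 12.85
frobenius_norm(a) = 6.02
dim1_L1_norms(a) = [3.91, 5.51, 4.97, 4.89, 2.67, 6.13]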